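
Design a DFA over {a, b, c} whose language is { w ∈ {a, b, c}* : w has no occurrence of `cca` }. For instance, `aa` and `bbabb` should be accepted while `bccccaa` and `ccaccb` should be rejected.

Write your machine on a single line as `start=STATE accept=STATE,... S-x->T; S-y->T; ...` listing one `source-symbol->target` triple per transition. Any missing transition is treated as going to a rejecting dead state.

This is the complement of 'contains `cca`'. Use the same substring-matching states — q0 through q3 holding how much of `cca` has just been matched — but flip the accepting set: everything except the trap q3 accepts.
4 states suffice.
        a   b   c  
>* q0   q0  q0  q1 
 * q1   q0  q0  q2 
 * q2   q3  q0  q2 
   q3   q3  q3  q3 
(> = start, * = accepting)

start=q0; accept=q0,q1,q2; q0-a->q0; q0-b->q0; q0-c->q1; q1-a->q0; q1-b->q0; q1-c->q2; q2-a->q3; q2-b->q0; q2-c->q2; q3-a->q3; q3-b->q3; q3-c->q3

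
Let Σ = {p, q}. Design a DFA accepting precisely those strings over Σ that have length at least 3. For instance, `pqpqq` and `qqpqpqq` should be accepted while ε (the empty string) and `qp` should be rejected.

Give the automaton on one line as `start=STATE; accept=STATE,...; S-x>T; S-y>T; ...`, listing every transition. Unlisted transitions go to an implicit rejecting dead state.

We only need to distinguish lengths 0, 1, …, 3, and '>3'. Chain A → B → C → D → E on every symbol, with E looping. Accepting states: {D, E}.
5 states suffice.
       p  q 
>  A   B  B 
   B   C  C 
   C   D  D 
 * D   E  E 
 * E   E  E 
(> = start, * = accepting)

start=A; accept=D,E; A-p>B; A-q>B; B-p>C; B-q>C; C-p>D; C-q>D; D-p>E; D-q>E; E-p>E; E-q>E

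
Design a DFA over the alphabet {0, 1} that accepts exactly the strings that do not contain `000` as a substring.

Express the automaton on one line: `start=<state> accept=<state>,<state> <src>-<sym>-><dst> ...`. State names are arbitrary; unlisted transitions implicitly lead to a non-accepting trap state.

start=s0 accept=s0,s1,s2 s0-0->s1 s0-1->s0 s1-0->s2 s1-1->s0 s2-0->s3 s2-1->s0 s3-0->s3 s3-1->s3

Track partial matches of the forbidden pattern `000`. State s3 is a dead state reached once `000` has occurred; every other state accepts. s0 means no part of `000` is currently matched.
A 4-state machine:
        0   1  
>* s0   s1  s0 
 * s1   s2  s0 
 * s2   s3  s0 
   s3   s3  s3 
(> = start, * = accepting)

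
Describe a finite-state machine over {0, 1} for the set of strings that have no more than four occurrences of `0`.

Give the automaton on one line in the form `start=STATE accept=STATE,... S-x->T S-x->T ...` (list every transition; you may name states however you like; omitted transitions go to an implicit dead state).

start=q0 accept=q0,q1,q2,q3,q4 q0-0->q1 q0-1->q0 q1-0->q2 q1-1->q1 q2-0->q3 q2-1->q2 q3-0->q4 q3-1->q3 q4-0->q5 q4-1->q4 q5-0->q5 q5-1->q5

Only the number of `0`s matters, and only up to 5. Make a chain q0 → q1 → q2 → q3 → q4 → q5 advanced by each `0` (with q5 absorbing); every other symbol self-loops. The accepting set is {q0, q1, q2, q3, q4}.
        0   1  
>* q0   q1  q0 
 * q1   q2  q1 
 * q2   q3  q2 
 * q3   q4  q3 
 * q4   q5  q4 
   q5   q5  q5 
(> = start, * = accepting)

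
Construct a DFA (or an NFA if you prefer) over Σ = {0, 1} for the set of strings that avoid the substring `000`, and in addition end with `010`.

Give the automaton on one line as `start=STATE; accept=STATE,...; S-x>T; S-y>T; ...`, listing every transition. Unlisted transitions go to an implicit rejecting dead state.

Handle the two conditions separately and then intersect. One (4 states) tracks partial matches of the forbidden pattern `000`; the other (4 states) tracks how much of the suffix `010` has currently been matched. Each combined state is a pair, one component from each; accept when both components accept. Minimizing collapses redundant product states.
        0   1  
>  S0   S1  S0 
   S1   S2  S3 
   S2   S4  S3 
   S3   S5  S0 
   S4   S4  S4 
 * S5   S2  S3 
(> = start, * = accepting)

start=S0; accept=S5; S0-0>S1; S0-1>S0; S1-0>S2; S1-1>S3; S2-0>S4; S2-1>S3; S3-0>S5; S3-1>S0; S4-0>S4; S4-1>S4; S5-0>S2; S5-1>S3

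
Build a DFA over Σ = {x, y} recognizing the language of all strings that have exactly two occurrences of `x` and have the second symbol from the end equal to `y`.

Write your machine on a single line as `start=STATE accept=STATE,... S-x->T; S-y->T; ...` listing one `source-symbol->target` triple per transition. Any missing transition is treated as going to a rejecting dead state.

start=q0; accept=q6,q7; q0-x->q1; q0-y->q0; q1-x->q2; q1-y->q3; q2-x->q4; q2-y->q5; q3-x->q6; q3-y->q3; q4-x->q4; q4-y->q4; q5-x->q4; q5-y->q7; q6-x->q4; q6-y->q5; q7-x->q4; q7-y->q7

Build one automaton per condition and run them in lockstep. One (4 states) tracks the count of `x`s, saturating at 3; the other (7 states) tracks the last 2 symbols read. Each combined state is a pair, one component from each; accept when both components accept. Minimizing collapses redundant product states.
An 8-state machine:
        x   y  
>  q0   q1  q0 
   q1   q2  q3 
   q2   q4  q5 
   q3   q6  q3 
   q4   q4  q4 
   q5   q4  q7 
 * q6   q4  q5 
 * q7   q4  q7 
(> = start, * = accepting)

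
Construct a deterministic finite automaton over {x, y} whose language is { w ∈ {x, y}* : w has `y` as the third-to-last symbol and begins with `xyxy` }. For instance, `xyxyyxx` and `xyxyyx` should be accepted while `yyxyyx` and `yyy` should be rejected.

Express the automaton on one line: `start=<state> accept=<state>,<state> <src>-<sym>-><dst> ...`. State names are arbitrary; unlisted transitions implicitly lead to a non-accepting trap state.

start=S0 accept=S5,S8,S9,S10 S0-x->S1 S0-y->S2 S1-x->S2 S1-y->S3 S2-x->S2 S2-y->S2 S3-x->S4 S3-y->S2 S4-x->S2 S4-y->S5 S5-x->S6 S5-y->S7 S6-x->S8 S6-y->S5 S7-x->S9 S7-y->S10 S8-x->S11 S8-y->S12 S9-x->S8 S9-y->S5 S10-x->S9 S10-y->S10 S11-x->S11 S11-y->S12 S12-x->S6 S12-y->S7

Handle the two conditions separately and then intersect. One (15 states) tracks the last 3 symbols read; the other (6 states) tracks whether the input so far still matches the prefix `xyxy`. Each combined state is a pair, one component from each; accept when both components accept. After merging equivalent states the machine shrinks.
A 13-state machine:
          x    y  
>  S0     S1   S2 
   S1     S2   S3 
   S2     S2   S2 
   S3     S4   S2 
   S4     S2   S5 
 * S5     S6   S7 
   S6     S8   S5 
   S7     S9  S10 
 * S8    S11  S12 
 * S9     S8   S5 
 * S10    S9  S10 
   S11   S11  S12 
   S12    S6   S7 
(> = start, * = accepting)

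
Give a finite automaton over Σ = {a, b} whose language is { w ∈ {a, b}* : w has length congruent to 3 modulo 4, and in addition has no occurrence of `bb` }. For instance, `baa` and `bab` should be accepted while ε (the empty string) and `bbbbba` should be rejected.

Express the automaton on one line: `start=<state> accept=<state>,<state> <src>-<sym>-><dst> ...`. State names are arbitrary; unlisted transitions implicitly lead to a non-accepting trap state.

start=S0 accept=S6,S7 S0-a->S1 S0-b->S2 S1-a->S3 S1-b->S4 S2-a->S3 S2-b->S5 S3-a->S6 S3-b->S7 S4-a->S6 S4-b->S5 S5-a->S5 S5-b->S5 S6-a->S0 S6-b->S8 S7-a->S0 S7-b->S5 S8-a->S1 S8-b->S5

Run two small machines in parallel and take their product. One (4 states) tracks the input length modulo 4; the other (3 states) tracks partial matches of the forbidden pattern `bb`. Each combined state is a pair, one component from each; accept when both components accept. After merging equivalent states the machine shrinks.
9 states suffice.
        a   b  
>  S0   S1  S2 
   S1   S3  S4 
   S2   S3  S5 
   S3   S6  S7 
   S4   S6  S5 
   S5   S5  S5 
 * S6   S0  S8 
 * S7   S0  S5 
   S8   S1  S5 
(> = start, * = accepting)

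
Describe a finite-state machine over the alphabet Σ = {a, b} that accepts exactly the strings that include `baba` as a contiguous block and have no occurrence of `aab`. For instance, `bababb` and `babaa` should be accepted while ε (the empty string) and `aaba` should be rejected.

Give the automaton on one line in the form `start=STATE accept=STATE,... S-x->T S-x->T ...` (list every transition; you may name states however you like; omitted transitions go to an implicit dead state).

Build one automaton per condition and run them in lockstep. The first has 5 states tracking whether and how much of `baba` has been seen; the second has 4 states tracking partial matches of the forbidden pattern `aab`. A product state is a pair (one from each), accepting exactly when both do. Equivalent product states are then merged.
        a   b  
>  q0   q1  q2 
   q1   q3  q2 
   q2   q4  q2 
   q3   q3  q3 
   q4   q3  q5 
   q5   q6  q2 
 * q6   q7  q8 
 * q7   q7  q3 
 * q8   q6  q8 
(> = start, * = accepting)

start=q0 accept=q6,q7,q8 q0-a->q1 q0-b->q2 q1-a->q3 q1-b->q2 q2-a->q4 q2-b->q2 q3-a->q3 q3-b->q3 q4-a->q3 q4-b->q5 q5-a->q6 q5-b->q2 q6-a->q7 q6-b->q8 q7-a->q7 q7-b->q3 q8-a->q6 q8-b->q8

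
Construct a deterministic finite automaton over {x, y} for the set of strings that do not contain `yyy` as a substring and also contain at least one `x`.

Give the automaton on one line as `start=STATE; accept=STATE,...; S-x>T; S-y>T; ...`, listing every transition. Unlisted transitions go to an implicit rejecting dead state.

Run two small machines in parallel and take their product. The first has 4 states tracking partial matches of the forbidden pattern `yyy`; the second has 3 states tracking the count of `x`s, saturating at 2. A product state is a pair (one from each), accepting exactly when both do.
A 12-state machine:
          x    y  
>  q0     q1   q2 
 * q1     q3   q4 
   q2     q1   q5 
 * q3     q3   q6 
 * q4     q3   q7 
   q5     q1   q8 
 * q6     q3   q9 
 * q7     q3  q10 
   q8    q10   q8 
 * q9     q3  q11 
   q10   q11  q10 
   q11   q11  q11 
(> = start, * = accepting)

start=q0; accept=q1,q3,q4,q6,q7,q9; q0-x>q1; q0-y>q2; q1-x>q3; q1-y>q4; q2-x>q1; q2-y>q5; q3-x>q3; q3-y>q6; q4-x>q3; q4-y>q7; q5-x>q1; q5-y>q8; q6-x>q3; q6-y>q9; q7-x>q3; q7-y>q10; q8-x>q10; q8-y>q8; q9-x>q3; q9-y>q11; q10-x>q11; q10-y>q10; q11-x>q11; q11-y>q11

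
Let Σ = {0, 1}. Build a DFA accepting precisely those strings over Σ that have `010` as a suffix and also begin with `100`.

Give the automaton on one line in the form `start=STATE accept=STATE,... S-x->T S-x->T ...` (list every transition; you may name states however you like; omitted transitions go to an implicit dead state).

Run two small machines in parallel and take their product. The first has 4 states tracking how much of the suffix `010` has currently been matched; the second has 5 states tracking whether the input so far still matches the prefix `100`. A product state is a pair (one from each), accepting exactly when both do.
11 states suffice.
       0  1 
>  A   B  C 
   B   B  D 
   C   E  F 
   D   G  F 
   E   H  D 
   F   B  F 
   G   B  D 
   H   H  I 
   I   J  K 
 * J   H  I 
   K   H  K 
(> = start, * = accepting)

start=A accept=J A-0->B A-1->C B-0->B B-1->D C-0->E C-1->F D-0->G D-1->F E-0->H E-1->D F-0->B F-1->F G-0->B G-1->D H-0->H H-1->I I-0->J I-1->K J-0->H J-1->I K-0->H K-1->K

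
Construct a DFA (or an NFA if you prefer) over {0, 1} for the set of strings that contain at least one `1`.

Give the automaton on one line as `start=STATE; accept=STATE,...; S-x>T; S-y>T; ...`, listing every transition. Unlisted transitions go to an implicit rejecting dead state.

Only the number of `1`s matters, and only up to 2. Make a chain q0 → q1 → q2 advanced by each `1` (with q2 absorbing); every other symbol self-loops. The accepting set is {q1, q2}.
With 3 states:
        0   1  
>  q0   q0  q1 
 * q1   q1  q2 
 * q2   q2  q2 
(> = start, * = accepting)

start=q0; accept=q1,q2; q0-0>q0; q0-1>q1; q1-0>q1; q1-1>q2; q2-0>q2; q2-1>q2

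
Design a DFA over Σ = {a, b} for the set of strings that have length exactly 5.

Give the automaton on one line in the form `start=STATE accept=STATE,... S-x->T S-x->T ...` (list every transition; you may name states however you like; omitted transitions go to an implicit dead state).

start=S0 accept=S5 S0-a->S1 S0-b->S1 S1-a->S2 S1-b->S2 S2-a->S3 S2-b->S3 S3-a->S4 S3-b->S4 S4-a->S5 S4-b->S5 S5-a->S6 S5-b->S6 S6-a->S6 S6-b->S6

We only need to distinguish lengths 0, 1, …, 5, and '>5'. Chain S0 → S1 → S2 → S3 → S4 → S5 → S6 on every symbol, with S6 looping. Accepting states: {S5}.
        a   b  
>  S0   S1  S1 
   S1   S2  S2 
   S2   S3  S3 
   S3   S4  S4 
   S4   S5  S5 
 * S5   S6  S6 
   S6   S6  S6 
(> = start, * = accepting)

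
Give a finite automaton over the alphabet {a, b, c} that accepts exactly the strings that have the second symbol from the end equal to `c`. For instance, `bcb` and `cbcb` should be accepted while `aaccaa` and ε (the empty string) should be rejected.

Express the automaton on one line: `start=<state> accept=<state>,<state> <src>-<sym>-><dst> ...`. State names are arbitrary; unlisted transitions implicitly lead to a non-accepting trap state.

start=q0 accept=q10,q11,q12 q0-a->q1 q0-b->q2 q0-c->q3 q1-a->q4 q1-b->q5 q1-c->q6 q2-a->q7 q2-b->q8 q2-c->q9 q3-a->q10 q3-b->q11 q3-c->q12 q4-a->q4 q4-b->q5 q4-c->q6 q5-a->q7 q5-b->q8 q5-c->q9 q6-a->q10 q6-b->q11 q6-c->q12 q7-a->q4 q7-b->q5 q7-c->q6 q8-a->q7 q8-b->q8 q8-c->q9 q9-a->q10 q9-b->q11 q9-c->q12 q10-a->q4 q10-b->q5 q10-c->q6 q11-a->q7 q11-b->q8 q11-c->q9 q12-a->q10 q12-b->q11 q12-c->q12

Because acceptance depends on a position counted from the end, the machine has to buffer the most recent 2 symbols. Make each state the string of the last up-to-2 symbols read; on input `x` shift the window left and append `x`. Accept when the buffered window has length 2 and begins with `c`.
With 13 states:
          a    b    c  
>  q0     q1   q2   q3 
   q1     q4   q5   q6 
   q2     q7   q8   q9 
   q3    q10  q11  q12 
   q4     q4   q5   q6 
   q5     q7   q8   q9 
   q6    q10  q11  q12 
   q7     q4   q5   q6 
   q8     q7   q8   q9 
   q9    q10  q11  q12 
 * q10    q4   q5   q6 
 * q11    q7   q8   q9 
 * q12   q10  q11  q12 
(> = start, * = accepting)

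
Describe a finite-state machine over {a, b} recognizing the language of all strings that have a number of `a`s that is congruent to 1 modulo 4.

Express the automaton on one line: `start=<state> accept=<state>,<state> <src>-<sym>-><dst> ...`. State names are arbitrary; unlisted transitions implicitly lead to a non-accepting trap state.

start=q0 accept=q1 q0-a->q1 q0-b->q0 q1-a->q2 q1-b->q1 q2-a->q3 q2-b->q2 q3-a->q0 q3-b->q3

The only thing that matters is how many `a`s have appeared, reduced mod 4. Use one state per residue: q0 for 0, …, q3 for 3. Reading `a` moves to the next residue; anything else stays put. q1 is accepting.
        a   b  
>  q0   q1  q0 
 * q1   q2  q1 
   q2   q3  q2 
   q3   q0  q3 
(> = start, * = accepting)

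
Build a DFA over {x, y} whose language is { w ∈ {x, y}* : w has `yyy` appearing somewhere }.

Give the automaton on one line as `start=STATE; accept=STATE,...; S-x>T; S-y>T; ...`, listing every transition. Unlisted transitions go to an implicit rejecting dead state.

Track how much of `yyy` has been matched so far: state A is no progress, D is the absorbing accept state reached once `yyy` has occurred. Intermediate states record partial matches; on a mismatch, fall back to the longest reusable overlap.
A 4-state machine:
       x  y 
>  A   A  B 
   B   A  C 
   C   A  D 
 * D   D  D 
(> = start, * = accepting)

start=A; accept=D; A-x>A; A-y>B; B-x>A; B-y>C; C-x>A; C-y>D; D-x>D; D-y>D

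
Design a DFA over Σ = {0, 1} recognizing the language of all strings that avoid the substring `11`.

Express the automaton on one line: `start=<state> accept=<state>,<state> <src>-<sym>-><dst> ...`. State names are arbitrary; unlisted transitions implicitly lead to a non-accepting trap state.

start=q0 accept=q0,q1 q0-0->q0 q0-1->q1 q1-0->q0 q1-1->q2 q2-0->q2 q2-1->q2

Track partial matches of the forbidden pattern `11`. State q2 is a dead state reached once `11` has occurred; every other state accepts. q0 means no part of `11` is currently matched.
With 3 states:
        0   1  
>* q0   q0  q1 
 * q1   q0  q2 
   q2   q2  q2 
(> = start, * = accepting)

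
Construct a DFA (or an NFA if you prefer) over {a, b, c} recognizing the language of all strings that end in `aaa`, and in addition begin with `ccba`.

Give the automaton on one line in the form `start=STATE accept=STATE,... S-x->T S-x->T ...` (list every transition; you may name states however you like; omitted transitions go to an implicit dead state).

start=q0 accept=q8 q0-a->q1 q0-b->q1 q0-c->q2 q1-a->q1 q1-b->q1 q1-c->q1 q2-a->q1 q2-b->q1 q2-c->q3 q3-a->q1 q3-b->q4 q3-c->q1 q4-a->q5 q4-b->q1 q4-c->q1 q5-a->q6 q5-b->q7 q5-c->q7 q6-a->q8 q6-b->q7 q6-c->q7 q7-a->q5 q7-b->q7 q7-c->q7 q8-a->q8 q8-b->q7 q8-c->q7

Build one automaton per condition and run them in lockstep. One (4 states) tracks how much of the suffix `aaa` has currently been matched; the other (6 states) tracks whether the input so far still matches the prefix `ccba`. Each combined state is a pair, one component from each; accept when both components accept. Equivalent product states are then merged.
9 states suffice.
        a   b   c  
>  q0   q1  q1  q2 
   q1   q1  q1  q1 
   q2   q1  q1  q3 
   q3   q1  q4  q1 
   q4   q5  q1  q1 
   q5   q6  q7  q7 
   q6   q8  q7  q7 
   q7   q5  q7  q7 
 * q8   q8  q7  q7 
(> = start, * = accepting)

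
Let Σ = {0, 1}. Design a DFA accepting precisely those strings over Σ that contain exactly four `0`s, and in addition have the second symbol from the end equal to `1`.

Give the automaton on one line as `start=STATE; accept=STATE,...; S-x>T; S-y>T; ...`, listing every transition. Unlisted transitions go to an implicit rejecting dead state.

Run two small machines in parallel and take their product. The first has 6 states tracking the count of `0`s, saturating at 5; the second has 7 states tracking the last 2 symbols read. A product state is a pair (one from each), accepting exactly when both do.
          0    1  
>  q0     q1   q2 
   q1     q3   q4 
   q2     q5   q6 
   q3     q7   q8 
   q4     q9  q10 
   q5     q3   q4 
   q6     q5   q6 
   q7    q11  q12 
   q8    q13  q14 
   q9     q7   q8 
   q10    q9  q10 
   q11   q15  q16 
   q12   q17  q18 
   q13   q11  q12 
   q14   q13  q14 
   q15   q15  q19 
   q16   q20  q21 
 * q17   q15  q16 
   q18   q17  q18 
   q19   q20  q22 
   q20   q15  q19 
 * q21   q20  q21 
   q22   q20  q22 
(> = start, * = accepting)

start=q0; accept=q17,q21; q0-0>q1; q0-1>q2; q1-0>q3; q1-1>q4; q2-0>q5; q2-1>q6; q3-0>q7; q3-1>q8; q4-0>q9; q4-1>q10; q5-0>q3; q5-1>q4; q6-0>q5; q6-1>q6; q7-0>q11; q7-1>q12; q8-0>q13; q8-1>q14; q9-0>q7; q9-1>q8; q10-0>q9; q10-1>q10; q11-0>q15; q11-1>q16; q12-0>q17; q12-1>q18; q13-0>q11; q13-1>q12; q14-0>q13; q14-1>q14; q15-0>q15; q15-1>q19; q16-0>q20; q16-1>q21; q17-0>q15; q17-1>q16; q18-0>q17; q18-1>q18; q19-0>q20; q19-1>q22; q20-0>q15; q20-1>q19; q21-0>q20; q21-1>q21; q22-0>q20; q22-1>q22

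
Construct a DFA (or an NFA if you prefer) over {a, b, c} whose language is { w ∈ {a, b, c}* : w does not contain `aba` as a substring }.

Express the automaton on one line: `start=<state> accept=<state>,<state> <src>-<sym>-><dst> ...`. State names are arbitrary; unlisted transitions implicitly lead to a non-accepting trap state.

start=q0 accept=q0,q1,q2 q0-a->q1 q0-b->q0 q0-c->q0 q1-a->q1 q1-b->q2 q1-c->q0 q2-a->q3 q2-b->q0 q2-c->q0 q3-a->q3 q3-b->q3 q3-c->q3

Track partial matches of the forbidden pattern `aba`. State q3 is a dead state reached once `aba` has occurred; every other state accepts. q0 means no part of `aba` is currently matched.
With 4 states:
        a   b   c  
>* q0   q1  q0  q0 
 * q1   q1  q2  q0 
 * q2   q3  q0  q0 
   q3   q3  q3  q3 
(> = start, * = accepting)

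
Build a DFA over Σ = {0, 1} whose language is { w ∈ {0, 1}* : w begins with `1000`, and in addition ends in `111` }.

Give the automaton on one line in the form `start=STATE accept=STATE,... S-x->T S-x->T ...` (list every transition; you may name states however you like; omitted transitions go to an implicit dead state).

start=s0 accept=s11 s0-0->s1 s0-1->s2 s1-0->s1 s1-1->s3 s2-0->s4 s2-1->s5 s3-0->s1 s3-1->s5 s4-0->s6 s4-1->s3 s5-0->s1 s5-1->s7 s6-0->s8 s6-1->s3 s7-0->s1 s7-1->s7 s8-0->s8 s8-1->s9 s9-0->s8 s9-1->s10 s10-0->s8 s10-1->s11 s11-0->s8 s11-1->s11

Run two small machines in parallel and take their product. One (6 states) tracks whether the input so far still matches the prefix `1000`; the other (4 states) tracks how much of the suffix `111` has currently been matched. Each combined state is a pair, one component from each; accept when both components accept.
With 12 states:
          0    1  
>  s0     s1   s2 
   s1     s1   s3 
   s2     s4   s5 
   s3     s1   s5 
   s4     s6   s3 
   s5     s1   s7 
   s6     s8   s3 
   s7     s1   s7 
   s8     s8   s9 
   s9     s8  s10 
   s10    s8  s11 
 * s11    s8  s11 
(> = start, * = accepting)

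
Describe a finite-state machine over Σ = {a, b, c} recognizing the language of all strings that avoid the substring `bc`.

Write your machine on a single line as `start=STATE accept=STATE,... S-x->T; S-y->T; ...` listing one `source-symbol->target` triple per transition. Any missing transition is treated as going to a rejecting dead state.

This is the complement of 'contains `bc`'. Use the same substring-matching states — q0 through q2 holding how much of `bc` has just been matched — but flip the accepting set: everything except the trap q2 accepts.
With 3 states:
        a   b   c  
>* q0   q0  q1  q0 
 * q1   q0  q1  q2 
   q2   q2  q2  q2 
(> = start, * = accepting)

start=q0; accept=q0,q1; q0-a->q0; q0-b->q1; q0-c->q0; q1-a->q0; q1-b->q1; q1-c->q2; q2-a->q2; q2-b->q2; q2-c->q2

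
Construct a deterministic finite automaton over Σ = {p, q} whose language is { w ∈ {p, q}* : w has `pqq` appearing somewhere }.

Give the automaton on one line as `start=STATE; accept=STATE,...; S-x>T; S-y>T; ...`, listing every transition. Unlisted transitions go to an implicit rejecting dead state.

Track how much of `pqq` has been matched so far: state s0 is no progress, s3 is the absorbing accept state reached once `pqq` has occurred. Intermediate states record partial matches; on a mismatch, fall back to the longest reusable overlap.
A 4-state machine:
        p   q  
>  s0   s1  s0 
   s1   s1  s2 
   s2   s1  s3 
 * s3   s3  s3 
(> = start, * = accepting)

start=s0; accept=s3; s0-p>s1; s0-q>s0; s1-p>s1; s1-q>s2; s2-p>s1; s2-q>s3; s3-p>s3; s3-q>s3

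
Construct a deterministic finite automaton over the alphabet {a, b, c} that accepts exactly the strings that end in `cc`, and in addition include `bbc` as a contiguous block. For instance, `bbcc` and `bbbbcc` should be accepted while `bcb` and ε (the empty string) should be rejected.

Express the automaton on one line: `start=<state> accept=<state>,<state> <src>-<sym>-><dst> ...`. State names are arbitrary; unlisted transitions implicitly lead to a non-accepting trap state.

Run two small machines in parallel and take their product. The first has 3 states tracking how much of the suffix `cc` has currently been matched; the second has 4 states tracking whether and how much of `bbc` has been seen. A product state is a pair (one from each), accepting exactly when both do. Minimizing collapses redundant product states.
A 6-state machine:
        a   b   c  
>  s0   s0  s1  s0 
   s1   s0  s2  s0 
   s2   s0  s2  s3 
   s3   s4  s4  s5 
   s4   s4  s4  s3 
 * s5   s4  s4  s5 
(> = start, * = accepting)

start=s0 accept=s5 s0-a->s0 s0-b->s1 s0-c->s0 s1-a->s0 s1-b->s2 s1-c->s0 s2-a->s0 s2-b->s2 s2-c->s3 s3-a->s4 s3-b->s4 s3-c->s5 s4-a->s4 s4-b->s4 s4-c->s3 s5-a->s4 s5-b->s4 s5-c->s5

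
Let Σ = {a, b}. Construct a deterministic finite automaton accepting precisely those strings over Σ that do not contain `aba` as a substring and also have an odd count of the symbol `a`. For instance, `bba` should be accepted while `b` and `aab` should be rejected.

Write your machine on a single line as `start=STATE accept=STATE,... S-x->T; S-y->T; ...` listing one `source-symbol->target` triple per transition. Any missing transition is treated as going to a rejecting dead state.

Handle the two conditions separately and then intersect. The first has 4 states tracking partial matches of the forbidden pattern `aba`; the second has 2 states tracking the count of `a`s modulo 2. A product state is a pair (one from each), accepting exactly when both do.
With 8 states:
        a   b  
>  q0   q1  q0 
 * q1   q2  q3 
   q2   q1  q4 
 * q3   q5  q6 
   q4   q7  q0 
   q5   q7  q5 
 * q6   q2  q6 
   q7   q5  q7 
(> = start, * = accepting)

start=q0; accept=q1,q3,q6; q0-a->q1; q0-b->q0; q1-a->q2; q1-b->q3; q2-a->q1; q2-b->q4; q3-a->q5; q3-b->q6; q4-a->q7; q4-b->q0; q5-a->q7; q5-b->q5; q6-a->q2; q6-b->q6; q7-a->q5; q7-b->q7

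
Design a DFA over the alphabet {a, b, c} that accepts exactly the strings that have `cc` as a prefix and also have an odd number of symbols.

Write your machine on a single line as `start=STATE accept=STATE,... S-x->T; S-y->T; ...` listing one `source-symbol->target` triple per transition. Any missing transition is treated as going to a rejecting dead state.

start=S0; accept=S5; S0-a->S1; S0-b->S1; S0-c->S2; S1-a->S3; S1-b->S3; S1-c->S3; S2-a->S3; S2-b->S3; S2-c->S4; S3-a->S1; S3-b->S1; S3-c->S1; S4-a->S5; S4-b->S5; S4-c->S5; S5-a->S4; S5-b->S4; S5-c->S4

Handle the two conditions separately and then intersect. One (4 states) tracks whether the input so far still matches the prefix `cc`; the other (2 states) tracks the input length modulo 2. Each combined state is a pair, one component from each; accept when both components accept.
A 6-state machine:
        a   b   c  
>  S0   S1  S1  S2 
   S1   S3  S3  S3 
   S2   S3  S3  S4 
   S3   S1  S1  S1 
   S4   S5  S5  S5 
 * S5   S4  S4  S4 
(> = start, * = accepting)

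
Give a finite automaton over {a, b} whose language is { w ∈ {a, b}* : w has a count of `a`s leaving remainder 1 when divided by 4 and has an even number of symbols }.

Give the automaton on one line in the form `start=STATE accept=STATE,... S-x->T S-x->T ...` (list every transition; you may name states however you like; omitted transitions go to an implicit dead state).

Handle the two conditions separately and then intersect. One (4 states) tracks the count of `a`s modulo 4; the other (2 states) tracks the input length modulo 2. Each combined state is a pair, one component from each; accept when both components accept.
        a   b  
>  q0   q1  q2 
   q1   q3  q4 
   q2   q4  q0 
   q3   q5  q6 
 * q4   q6  q1 
   q5   q0  q7 
   q6   q7  q3 
   q7   q2  q5 
(> = start, * = accepting)

start=q0 accept=q4 q0-a->q1 q0-b->q2 q1-a->q3 q1-b->q4 q2-a->q4 q2-b->q0 q3-a->q5 q3-b->q6 q4-a->q6 q4-b->q1 q5-a->q0 q5-b->q7 q6-a->q7 q6-b->q3 q7-a->q2 q7-b->q5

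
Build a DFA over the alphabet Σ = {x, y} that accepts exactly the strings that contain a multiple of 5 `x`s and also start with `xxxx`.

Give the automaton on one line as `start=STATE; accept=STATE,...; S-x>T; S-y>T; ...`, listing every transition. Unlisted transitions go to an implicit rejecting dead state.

start=A; accept=G; A-x>B; A-y>C; B-x>D; B-y>C; C-x>C; C-y>C; D-x>E; D-y>C; E-x>F; E-y>C; F-x>G; F-y>F; G-x>H; G-y>G; H-x>I; H-y>H; I-x>J; I-y>I; J-x>F; J-y>J

Handle the two conditions separately and then intersect. The first has 5 states tracking the count of `x`s modulo 5; the second has 6 states tracking whether the input so far still matches the prefix `xxxx`. A product state is a pair (one from each), accepting exactly when both do. Minimizing collapses redundant product states.
A 10-state machine:
       x  y 
>  A   B  C 
   B   D  C 
   C   C  C 
   D   E  C 
   E   F  C 
   F   G  F 
 * G   H  G 
   H   I  H 
   I   J  I 
   J   F  J 
(> = start, * = accepting)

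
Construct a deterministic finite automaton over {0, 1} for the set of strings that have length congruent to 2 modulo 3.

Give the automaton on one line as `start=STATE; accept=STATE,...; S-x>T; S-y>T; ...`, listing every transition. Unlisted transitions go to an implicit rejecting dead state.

Count input length modulo 3: every symbol advances one step around the cycle q0 → q1 → q2 → q0. Accept at q2.
3 states suffice.
        0   1  
>  q0   q1  q1 
   q1   q2  q2 
 * q2   q0  q0 
(> = start, * = accepting)

start=q0; accept=q2; q0-0>q1; q0-1>q1; q1-0>q2; q1-1>q2; q2-0>q0; q2-1>q0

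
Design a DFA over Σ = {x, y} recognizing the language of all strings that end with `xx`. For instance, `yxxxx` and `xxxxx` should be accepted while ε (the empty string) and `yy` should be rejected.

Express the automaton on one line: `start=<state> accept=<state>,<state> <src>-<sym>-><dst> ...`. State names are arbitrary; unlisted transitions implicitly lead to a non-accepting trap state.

start=S0 accept=S2 S0-x->S1 S0-y->S0 S1-x->S2 S1-y->S0 S2-x->S2 S2-y->S0

Let each state record the length of the longest suffix of the input read so far that is also a prefix of `xx`. S1 means the last symbol is `x`; S2 means the last 2 symbols are `xx`. Accept only at S2, where the string currently ends in `xx`.
        x   y  
>  S0   S1  S0 
   S1   S2  S0 
 * S2   S2  S0 
(> = start, * = accepting)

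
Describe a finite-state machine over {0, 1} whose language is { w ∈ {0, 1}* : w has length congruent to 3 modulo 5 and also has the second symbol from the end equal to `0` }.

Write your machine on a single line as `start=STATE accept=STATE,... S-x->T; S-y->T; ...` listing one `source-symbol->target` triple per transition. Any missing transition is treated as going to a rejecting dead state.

Build one automaton per condition and run them in lockstep. One (5 states) tracks the input length modulo 5; the other (7 states) tracks the last 2 symbols read. Each combined state is a pair, one component from each; accept when both components accept. After merging equivalent states the machine shrinks.
With 7 states:
        0   1  
>  q0   q1  q1 
   q1   q2  q3 
   q2   q4  q4 
   q3   q5  q5 
 * q4   q6  q6 
   q5   q6  q6 
   q6   q0  q0 
(> = start, * = accepting)

start=q0; accept=q4; q0-0->q1; q0-1->q1; q1-0->q2; q1-1->q3; q2-0->q4; q2-1->q4; q3-0->q5; q3-1->q5; q4-0->q6; q4-1->q6; q5-0->q6; q5-1->q6; q6-0->q0; q6-1->q0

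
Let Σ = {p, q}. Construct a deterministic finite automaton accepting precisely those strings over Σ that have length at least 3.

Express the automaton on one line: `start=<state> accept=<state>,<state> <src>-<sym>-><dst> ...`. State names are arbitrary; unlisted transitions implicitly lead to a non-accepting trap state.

start=A accept=D,E A-p->B A-q->B B-p->C B-q->C C-p->D C-q->D D-p->E D-q->E E-p->E E-q->E

We only need to distinguish lengths 0, 1, …, 3, and '>3'. Chain A → B → C → D → E on every symbol, with E looping. Accepting states: {D, E}.
       p  q 
>  A   B  B 
   B   C  C 
   C   D  D 
 * D   E  E 
 * E   E  E 
(> = start, * = accepting)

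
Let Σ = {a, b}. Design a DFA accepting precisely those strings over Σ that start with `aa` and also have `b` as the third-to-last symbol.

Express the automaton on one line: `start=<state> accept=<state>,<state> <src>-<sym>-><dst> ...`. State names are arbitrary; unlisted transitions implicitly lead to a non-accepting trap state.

start=S0 accept=S7,S8,S9,S10 S0-a->S1 S0-b->S2 S1-a->S3 S1-b->S2 S2-a->S2 S2-b->S2 S3-a->S3 S3-b->S4 S4-a->S5 S4-b->S6 S5-a->S7 S5-b->S8 S6-a->S9 S6-b->S10 S7-a->S3 S7-b->S4 S8-a->S5 S8-b->S6 S9-a->S7 S9-b->S8 S10-a->S9 S10-b->S10

Handle the two conditions separately and then intersect. One (4 states) tracks whether the input so far still matches the prefix `aa`; the other (15 states) tracks the last 3 symbols read. Each combined state is a pair, one component from each; accept when both components accept. Minimizing collapses redundant product states.
An 11-state machine:
          a    b  
>  S0     S1   S2 
   S1     S3   S2 
   S2     S2   S2 
   S3     S3   S4 
   S4     S5   S6 
   S5     S7   S8 
   S6     S9  S10 
 * S7     S3   S4 
 * S8     S5   S6 
 * S9     S7   S8 
 * S10    S9  S10 
(> = start, * = accepting)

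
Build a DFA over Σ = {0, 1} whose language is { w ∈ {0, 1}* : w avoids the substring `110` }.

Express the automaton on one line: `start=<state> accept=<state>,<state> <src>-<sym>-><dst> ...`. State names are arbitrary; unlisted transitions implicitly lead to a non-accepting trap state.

start=S0 accept=S0,S1,S2 S0-0->S0 S0-1->S1 S1-0->S0 S1-1->S2 S2-0->S3 S2-1->S2 S3-0->S3 S3-1->S3

This is the complement of 'contains `110`'. Use the same substring-matching states — S0 through S3 holding how much of `110` has just been matched — but flip the accepting set: everything except the trap S3 accepts.
A 4-state machine:
        0   1  
>* S0   S0  S1 
 * S1   S0  S2 
 * S2   S3  S2 
   S3   S3  S3 
(> = start, * = accepting)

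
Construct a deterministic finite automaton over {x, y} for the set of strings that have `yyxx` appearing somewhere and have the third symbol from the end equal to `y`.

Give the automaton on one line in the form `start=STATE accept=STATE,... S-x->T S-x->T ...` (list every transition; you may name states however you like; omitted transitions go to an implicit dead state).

start=S0 accept=S4,S9,S10,S11 S0-x->S0 S0-y->S1 S1-x->S0 S1-y->S2 S2-x->S3 S2-y->S2 S3-x->S4 S3-y->S1 S4-x->S5 S4-y->S6 S5-x->S5 S5-y->S6 S6-x->S7 S6-y->S8 S7-x->S4 S7-y->S9 S8-x->S10 S8-y->S11 S9-x->S7 S9-y->S8 S10-x->S4 S10-y->S9 S11-x->S10 S11-y->S11

Build one automaton per condition and run them in lockstep. One (5 states) tracks whether and how much of `yyxx` has been seen; the other (15 states) tracks the last 3 symbols read. Each combined state is a pair, one component from each; accept when both components accept. Equivalent product states are then merged.
          x    y  
>  S0     S0   S1 
   S1     S0   S2 
   S2     S3   S2 
   S3     S4   S1 
 * S4     S5   S6 
   S5     S5   S6 
   S6     S7   S8 
   S7     S4   S9 
   S8    S10  S11 
 * S9     S7   S8 
 * S10    S4   S9 
 * S11   S10  S11 
(> = start, * = accepting)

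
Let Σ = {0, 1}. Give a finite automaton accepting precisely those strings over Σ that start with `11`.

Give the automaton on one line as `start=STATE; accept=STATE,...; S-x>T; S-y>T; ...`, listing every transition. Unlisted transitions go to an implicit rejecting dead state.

start=S0; accept=S2; S0-0>S3; S0-1>S1; S1-0>S3; S1-1>S2; S2-0>S2; S2-1>S2; S3-0>S3; S3-1>S3

Check the first 2 symbols one by one: S0 through S1 record how many have matched `11` so far; any wrong symbol goes to the dead state S3. After all 2 match we enter the accepting sink S2.
With 4 states:
        0   1  
>  S0   S3  S1 
   S1   S3  S2 
 * S2   S2  S2 
   S3   S3  S3 
(> = start, * = accepting)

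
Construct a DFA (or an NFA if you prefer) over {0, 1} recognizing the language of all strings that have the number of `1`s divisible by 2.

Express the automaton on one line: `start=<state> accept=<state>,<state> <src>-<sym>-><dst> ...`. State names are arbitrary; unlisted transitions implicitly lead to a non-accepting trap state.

The only thing that matters is how many `1`s have appeared, reduced mod 2. Use one state per residue: S0 for 0, …, S1 for 1. Reading `1` moves to the next residue; anything else stays put. S0 is accepting.
With 2 states:
        0   1  
>* S0   S0  S1 
   S1   S1  S0 
(> = start, * = accepting)

start=S0 accept=S0 S0-0->S0 S0-1->S1 S1-0->S1 S1-1->S0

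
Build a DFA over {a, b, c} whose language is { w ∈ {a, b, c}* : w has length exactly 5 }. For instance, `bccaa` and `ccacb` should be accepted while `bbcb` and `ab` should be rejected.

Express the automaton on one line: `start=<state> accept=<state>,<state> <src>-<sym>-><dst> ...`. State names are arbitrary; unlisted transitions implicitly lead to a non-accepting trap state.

start=s0 accept=s5 s0-a->s1 s0-b->s1 s0-c->s1 s1-a->s2 s1-b->s2 s1-c->s2 s2-a->s3 s2-b->s3 s2-c->s3 s3-a->s4 s3-b->s4 s3-c->s4 s4-a->s5 s4-b->s5 s4-c->s5 s5-a->s6 s5-b->s6 s5-c->s6 s6-a->s6 s6-b->s6 s6-c->s6

We only need to distinguish lengths 0, 1, …, 5, and '>5'. Chain s0 → s1 → s2 → s3 → s4 → s5 → s6 on every symbol, with s6 looping. Accepting states: {s5}.
With 7 states:
        a   b   c  
>  s0   s1  s1  s1 
   s1   s2  s2  s2 
   s2   s3  s3  s3 
   s3   s4  s4  s4 
   s4   s5  s5  s5 
 * s5   s6  s6  s6 
   s6   s6  s6  s6 
(> = start, * = accepting)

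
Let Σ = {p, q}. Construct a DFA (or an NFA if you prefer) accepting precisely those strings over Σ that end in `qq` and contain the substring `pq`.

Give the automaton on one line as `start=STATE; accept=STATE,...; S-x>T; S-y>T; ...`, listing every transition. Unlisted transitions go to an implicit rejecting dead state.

start=s0; accept=s3; s0-p>s1; s0-q>s0; s1-p>s1; s1-q>s2; s2-p>s1; s2-q>s3; s3-p>s1; s3-q>s3

Build one automaton per condition and run them in lockstep. The first has 3 states tracking how much of the suffix `qq` has currently been matched; the second has 3 states tracking whether and how much of `pq` has been seen. A product state is a pair (one from each), accepting exactly when both do. Minimizing collapses redundant product states.
4 states suffice.
        p   q  
>  s0   s1  s0 
   s1   s1  s2 
   s2   s1  s3 
 * s3   s1  s3 
(> = start, * = accepting)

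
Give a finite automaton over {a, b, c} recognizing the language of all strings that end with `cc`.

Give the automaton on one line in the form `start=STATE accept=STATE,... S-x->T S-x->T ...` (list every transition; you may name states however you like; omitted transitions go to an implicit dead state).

start=q0 accept=q2 q0-a->q0 q0-b->q0 q0-c->q1 q1-a->q0 q1-b->q0 q1-c->q2 q2-a->q0 q2-b->q0 q2-c->q2

Remember how much of `cc` the current input suffix matches. State q0 means no match yet; q1 means the last symbol is `c`; q2 means the last 2 symbols are `cc`. Only q2 accepts. On a mismatch, fall back to the longest proper suffix that is still a prefix of `cc`.
With 3 states:
        a   b   c  
>  q0   q0  q0  q1 
   q1   q0  q0  q2 
 * q2   q0  q0  q2 
(> = start, * = accepting)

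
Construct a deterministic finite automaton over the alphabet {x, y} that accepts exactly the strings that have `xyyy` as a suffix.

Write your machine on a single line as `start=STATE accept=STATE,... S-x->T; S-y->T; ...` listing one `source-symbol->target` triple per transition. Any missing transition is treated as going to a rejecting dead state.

start=s0; accept=s4; s0-x->s1; s0-y->s0; s1-x->s1; s1-y->s2; s2-x->s1; s2-y->s3; s3-x->s1; s3-y->s4; s4-x->s1; s4-y->s0

Let each state record the length of the longest suffix of the input read so far that is also a prefix of `xyyy`. s1 means the last symbol is `x`; s2 means the last 2 symbols are `xy`; s3 means the last 3 symbols are `xyy`; s4 means the last 4 symbols are `xyyy`. Accept only at s4, where the string currently ends in `xyyy`.
5 states suffice.
        x   y  
>  s0   s1  s0 
   s1   s1  s2 
   s2   s1  s3 
   s3   s1  s4 
 * s4   s1  s0 
(> = start, * = accepting)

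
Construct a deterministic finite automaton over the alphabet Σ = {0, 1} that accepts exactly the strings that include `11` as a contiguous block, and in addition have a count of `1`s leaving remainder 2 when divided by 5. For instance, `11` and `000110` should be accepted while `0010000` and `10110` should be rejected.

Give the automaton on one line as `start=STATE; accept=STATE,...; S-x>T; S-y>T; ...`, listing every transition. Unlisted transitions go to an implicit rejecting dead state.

Build one automaton per condition and run them in lockstep. One (3 states) tracks whether and how much of `11` has been seen; the other (5 states) tracks the count of `1`s modulo 5. Each combined state is a pair, one component from each; accept when both components accept.
15 states suffice.
          0    1  
>  S0     S0   S1 
   S1     S2   S3 
   S2     S2   S4 
 * S3     S3   S5 
   S4     S6   S5 
   S5     S5   S7 
   S6     S6   S8 
   S7     S7   S9 
   S8    S10   S7 
   S9     S9  S11 
   S10   S10  S12 
   S11   S11   S3 
   S12   S13   S9 
   S13   S13  S14 
   S14    S0  S11 
(> = start, * = accepting)

start=S0; accept=S3; S0-0>S0; S0-1>S1; S1-0>S2; S1-1>S3; S2-0>S2; S2-1>S4; S3-0>S3; S3-1>S5; S4-0>S6; S4-1>S5; S5-0>S5; S5-1>S7; S6-0>S6; S6-1>S8; S7-0>S7; S7-1>S9; S8-0>S10; S8-1>S7; S9-0>S9; S9-1>S11; S10-0>S10; S10-1>S12; S11-0>S11; S11-1>S3; S12-0>S13; S12-1>S9; S13-0>S13; S13-1>S14; S14-0>S0; S14-1>S11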